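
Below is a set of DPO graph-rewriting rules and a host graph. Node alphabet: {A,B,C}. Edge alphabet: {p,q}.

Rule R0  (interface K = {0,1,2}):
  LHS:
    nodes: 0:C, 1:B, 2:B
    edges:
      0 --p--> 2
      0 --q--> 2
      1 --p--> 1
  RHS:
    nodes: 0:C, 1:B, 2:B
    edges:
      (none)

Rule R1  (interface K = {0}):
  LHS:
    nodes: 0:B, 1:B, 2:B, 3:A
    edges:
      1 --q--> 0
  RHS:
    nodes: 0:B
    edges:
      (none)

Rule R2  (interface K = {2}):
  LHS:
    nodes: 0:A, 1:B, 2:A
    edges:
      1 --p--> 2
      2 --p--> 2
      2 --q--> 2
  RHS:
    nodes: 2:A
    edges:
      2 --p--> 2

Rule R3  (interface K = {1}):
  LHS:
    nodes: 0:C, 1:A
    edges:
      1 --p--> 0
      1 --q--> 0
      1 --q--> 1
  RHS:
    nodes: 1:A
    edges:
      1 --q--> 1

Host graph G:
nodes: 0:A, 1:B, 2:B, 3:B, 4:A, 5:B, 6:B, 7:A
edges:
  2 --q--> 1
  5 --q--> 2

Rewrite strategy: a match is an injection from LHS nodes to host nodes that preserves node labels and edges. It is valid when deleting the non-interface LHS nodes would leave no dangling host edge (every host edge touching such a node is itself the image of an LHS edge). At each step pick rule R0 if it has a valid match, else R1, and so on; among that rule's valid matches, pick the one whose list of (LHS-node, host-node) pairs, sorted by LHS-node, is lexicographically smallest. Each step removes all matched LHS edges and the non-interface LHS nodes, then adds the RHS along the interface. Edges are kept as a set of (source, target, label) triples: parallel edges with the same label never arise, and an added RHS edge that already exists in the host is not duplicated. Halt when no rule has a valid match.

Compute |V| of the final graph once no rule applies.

[0] host  ⇒  8 nodes, 2 edges  {2-q->1 5-q->2}
[1] R1 @ {0↦2, 1↦5, 2↦3, 3↦0}  ⇒  5 nodes, 1 edges  {2-q->1}
[2] R1 @ {0↦1, 1↦2, 2↦6, 3↦4}  ⇒  2 nodes, 0 edges  {∅}
normal form: no rule applies after step 2
NF nodes: {1:B, 7:A}

Answer: 2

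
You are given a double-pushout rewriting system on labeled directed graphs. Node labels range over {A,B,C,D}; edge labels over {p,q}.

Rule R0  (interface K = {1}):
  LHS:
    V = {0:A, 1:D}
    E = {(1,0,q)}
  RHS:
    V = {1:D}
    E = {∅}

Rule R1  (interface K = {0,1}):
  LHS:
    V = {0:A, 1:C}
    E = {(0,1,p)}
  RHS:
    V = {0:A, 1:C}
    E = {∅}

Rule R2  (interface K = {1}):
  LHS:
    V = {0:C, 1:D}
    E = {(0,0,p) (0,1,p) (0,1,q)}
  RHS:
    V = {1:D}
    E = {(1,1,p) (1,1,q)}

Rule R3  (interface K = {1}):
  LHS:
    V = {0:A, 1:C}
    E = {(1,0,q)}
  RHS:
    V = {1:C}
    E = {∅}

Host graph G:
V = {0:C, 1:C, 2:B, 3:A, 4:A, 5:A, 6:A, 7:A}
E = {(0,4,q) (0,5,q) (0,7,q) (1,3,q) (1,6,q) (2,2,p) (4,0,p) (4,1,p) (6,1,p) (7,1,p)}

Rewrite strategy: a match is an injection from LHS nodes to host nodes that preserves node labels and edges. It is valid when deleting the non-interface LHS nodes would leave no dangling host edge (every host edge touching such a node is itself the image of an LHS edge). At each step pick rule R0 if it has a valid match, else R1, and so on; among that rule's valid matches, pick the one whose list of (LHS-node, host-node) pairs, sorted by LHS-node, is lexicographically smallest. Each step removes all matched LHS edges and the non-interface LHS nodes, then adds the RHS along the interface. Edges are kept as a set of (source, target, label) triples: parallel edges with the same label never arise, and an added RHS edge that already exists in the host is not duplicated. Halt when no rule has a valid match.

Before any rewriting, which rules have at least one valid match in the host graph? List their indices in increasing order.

R0: no valid match — LHS pattern not found
R1: 4 valid matches — {0↦4, 1↦0}, {0↦4, 1↦1}, {0↦6, 1↦1} (+1 more)
R2: no valid match — LHS pattern not found
R3: 2 valid matches — {0↦3, 1↦1}, {0↦5, 1↦0}

Answer: [R1,R3]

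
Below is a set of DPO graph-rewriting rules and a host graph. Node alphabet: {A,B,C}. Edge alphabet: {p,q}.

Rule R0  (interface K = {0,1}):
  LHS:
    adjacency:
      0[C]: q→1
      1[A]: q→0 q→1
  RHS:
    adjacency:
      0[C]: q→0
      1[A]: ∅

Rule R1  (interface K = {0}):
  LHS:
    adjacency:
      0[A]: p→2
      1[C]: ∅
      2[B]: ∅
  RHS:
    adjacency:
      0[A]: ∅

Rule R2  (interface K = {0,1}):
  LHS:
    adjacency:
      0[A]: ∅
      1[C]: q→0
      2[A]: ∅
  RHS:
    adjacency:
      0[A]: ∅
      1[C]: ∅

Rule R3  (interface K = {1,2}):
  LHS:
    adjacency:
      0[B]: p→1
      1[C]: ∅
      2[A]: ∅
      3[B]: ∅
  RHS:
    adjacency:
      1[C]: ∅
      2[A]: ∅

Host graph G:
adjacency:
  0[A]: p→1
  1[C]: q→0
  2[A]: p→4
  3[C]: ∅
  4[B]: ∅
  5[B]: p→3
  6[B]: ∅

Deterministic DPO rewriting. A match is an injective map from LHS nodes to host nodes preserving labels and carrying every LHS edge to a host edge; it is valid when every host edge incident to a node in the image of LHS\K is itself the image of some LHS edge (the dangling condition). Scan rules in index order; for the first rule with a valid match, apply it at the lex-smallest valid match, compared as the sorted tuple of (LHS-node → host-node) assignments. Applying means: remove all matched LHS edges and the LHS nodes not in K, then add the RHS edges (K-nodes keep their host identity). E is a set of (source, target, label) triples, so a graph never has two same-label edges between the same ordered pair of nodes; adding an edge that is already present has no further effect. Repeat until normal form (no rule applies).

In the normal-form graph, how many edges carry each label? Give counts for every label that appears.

initial: |V|=7 |E|=4  E = 0-p->1 1-q->0 2-p->4 5-p->3
step 1: apply R3 at {0↦5, 1↦3, 2↦0, 3↦6}  → |V|=5 |E|=3  E = 0-p->1 1-q->0 2-p->4
step 2: apply R1 at {0↦2, 1↦3, 2↦4}  → |V|=3 |E|=2  E = 0-p->1 1-q->0
step 3: apply R2 at {0↦0, 1↦1, 2↦2}  → |V|=2 |E|=1  E = 0-p->1
halt: no rule applies after step 3
NF edges: [(0, 1, 'p')]

Answer: p:1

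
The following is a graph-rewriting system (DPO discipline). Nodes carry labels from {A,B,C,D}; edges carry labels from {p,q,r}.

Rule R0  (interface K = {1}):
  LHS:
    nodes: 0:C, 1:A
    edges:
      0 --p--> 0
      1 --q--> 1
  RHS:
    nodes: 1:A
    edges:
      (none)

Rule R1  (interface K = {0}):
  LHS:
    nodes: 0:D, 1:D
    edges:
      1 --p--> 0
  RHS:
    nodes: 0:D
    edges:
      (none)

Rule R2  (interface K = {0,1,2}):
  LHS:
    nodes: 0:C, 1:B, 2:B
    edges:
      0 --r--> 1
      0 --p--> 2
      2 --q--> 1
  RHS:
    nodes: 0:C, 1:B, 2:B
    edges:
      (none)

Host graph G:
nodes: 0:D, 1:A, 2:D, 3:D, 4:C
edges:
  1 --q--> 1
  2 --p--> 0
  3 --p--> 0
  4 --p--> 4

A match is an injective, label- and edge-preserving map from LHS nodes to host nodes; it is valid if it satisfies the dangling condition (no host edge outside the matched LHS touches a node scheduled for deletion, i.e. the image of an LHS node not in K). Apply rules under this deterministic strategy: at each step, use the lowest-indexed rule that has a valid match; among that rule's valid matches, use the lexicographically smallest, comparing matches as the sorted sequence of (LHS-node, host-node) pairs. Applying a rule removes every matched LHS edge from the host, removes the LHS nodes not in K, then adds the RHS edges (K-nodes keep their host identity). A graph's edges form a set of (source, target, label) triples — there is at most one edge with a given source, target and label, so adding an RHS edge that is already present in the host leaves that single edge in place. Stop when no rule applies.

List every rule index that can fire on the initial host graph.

R0: 1 valid match — {0↦4, 1↦1}
R1: 2 valid matches — {0↦0, 1↦2}, {0↦0, 1↦3}
R2: no valid match — LHS pattern not found

Answer: [R0,R1]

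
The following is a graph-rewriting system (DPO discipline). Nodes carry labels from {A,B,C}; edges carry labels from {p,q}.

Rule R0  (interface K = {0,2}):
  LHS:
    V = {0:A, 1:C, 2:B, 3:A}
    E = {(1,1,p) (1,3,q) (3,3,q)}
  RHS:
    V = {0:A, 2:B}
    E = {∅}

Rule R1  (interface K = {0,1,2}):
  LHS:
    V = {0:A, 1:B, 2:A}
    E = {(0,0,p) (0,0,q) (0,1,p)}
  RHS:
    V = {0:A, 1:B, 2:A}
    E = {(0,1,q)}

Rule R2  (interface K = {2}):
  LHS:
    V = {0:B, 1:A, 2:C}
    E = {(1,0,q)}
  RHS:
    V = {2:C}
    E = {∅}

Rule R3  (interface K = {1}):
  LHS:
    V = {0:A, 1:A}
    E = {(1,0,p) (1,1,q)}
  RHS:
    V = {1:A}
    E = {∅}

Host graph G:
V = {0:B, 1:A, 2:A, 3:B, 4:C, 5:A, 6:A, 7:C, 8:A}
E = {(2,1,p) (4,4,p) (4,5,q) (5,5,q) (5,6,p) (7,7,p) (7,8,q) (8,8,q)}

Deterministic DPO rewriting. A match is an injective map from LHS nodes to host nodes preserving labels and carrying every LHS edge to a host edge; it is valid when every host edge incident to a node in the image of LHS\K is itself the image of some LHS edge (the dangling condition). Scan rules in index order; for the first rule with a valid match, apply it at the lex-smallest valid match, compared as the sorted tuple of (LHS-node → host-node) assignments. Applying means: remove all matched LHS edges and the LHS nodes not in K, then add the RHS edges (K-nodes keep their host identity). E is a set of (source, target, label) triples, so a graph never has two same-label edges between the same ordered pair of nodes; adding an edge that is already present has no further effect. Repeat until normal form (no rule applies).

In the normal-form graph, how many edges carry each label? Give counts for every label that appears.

start.  V:9 E:8  edges: 2-p->1 4-p->4 4-q->5 5-q->5 5-p->6 7-p->7 7-q->8 8-q->8
1. fire R0 via {0↦1, 1↦7, 2↦0, 3↦8}  →  V:7 E:5  edges: 2-p->1 4-p->4 4-q->5 5-q->5 5-p->6
2. fire R3 via {0↦6, 1↦5}  →  V:6 E:3  edges: 2-p->1 4-p->4 4-q->5
final graph: no rule applies after step 2
NF edges: [(2, 1, 'p'), (4, 4, 'p'), (4, 5, 'q')]

Answer: p:2 q:1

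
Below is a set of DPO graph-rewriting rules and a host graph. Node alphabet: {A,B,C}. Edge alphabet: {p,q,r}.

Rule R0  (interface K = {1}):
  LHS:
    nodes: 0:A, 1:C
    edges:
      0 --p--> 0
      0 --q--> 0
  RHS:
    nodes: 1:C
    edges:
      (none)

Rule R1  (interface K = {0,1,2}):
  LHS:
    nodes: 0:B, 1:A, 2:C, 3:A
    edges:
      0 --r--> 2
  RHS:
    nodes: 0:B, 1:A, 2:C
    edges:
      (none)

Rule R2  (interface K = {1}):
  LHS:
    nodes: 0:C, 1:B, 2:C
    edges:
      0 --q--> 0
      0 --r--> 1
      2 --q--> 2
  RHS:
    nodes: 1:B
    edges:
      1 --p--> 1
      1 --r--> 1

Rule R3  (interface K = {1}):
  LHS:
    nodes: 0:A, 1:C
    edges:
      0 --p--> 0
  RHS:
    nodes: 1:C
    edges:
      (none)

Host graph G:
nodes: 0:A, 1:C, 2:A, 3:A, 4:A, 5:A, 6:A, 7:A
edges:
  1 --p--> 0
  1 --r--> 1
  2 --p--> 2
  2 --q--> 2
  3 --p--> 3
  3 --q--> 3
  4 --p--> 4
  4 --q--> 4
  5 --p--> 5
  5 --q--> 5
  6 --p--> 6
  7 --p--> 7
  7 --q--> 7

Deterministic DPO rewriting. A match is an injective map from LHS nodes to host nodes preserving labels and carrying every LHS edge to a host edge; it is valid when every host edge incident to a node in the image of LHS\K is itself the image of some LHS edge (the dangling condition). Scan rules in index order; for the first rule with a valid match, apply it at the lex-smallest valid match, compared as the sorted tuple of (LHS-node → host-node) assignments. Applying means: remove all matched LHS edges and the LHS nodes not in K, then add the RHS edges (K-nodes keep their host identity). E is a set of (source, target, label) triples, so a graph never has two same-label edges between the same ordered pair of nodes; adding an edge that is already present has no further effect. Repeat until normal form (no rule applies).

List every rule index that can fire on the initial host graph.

R0: 5 valid matches — {0↦2, 1↦1}, {0↦3, 1↦1}, {0↦4, 1↦1} (+2 more)
R1: no valid match — LHS pattern not found
R2: no valid match — LHS pattern not found
R3: 1 valid match — {0↦6, 1↦1}

Answer: [R0,R3]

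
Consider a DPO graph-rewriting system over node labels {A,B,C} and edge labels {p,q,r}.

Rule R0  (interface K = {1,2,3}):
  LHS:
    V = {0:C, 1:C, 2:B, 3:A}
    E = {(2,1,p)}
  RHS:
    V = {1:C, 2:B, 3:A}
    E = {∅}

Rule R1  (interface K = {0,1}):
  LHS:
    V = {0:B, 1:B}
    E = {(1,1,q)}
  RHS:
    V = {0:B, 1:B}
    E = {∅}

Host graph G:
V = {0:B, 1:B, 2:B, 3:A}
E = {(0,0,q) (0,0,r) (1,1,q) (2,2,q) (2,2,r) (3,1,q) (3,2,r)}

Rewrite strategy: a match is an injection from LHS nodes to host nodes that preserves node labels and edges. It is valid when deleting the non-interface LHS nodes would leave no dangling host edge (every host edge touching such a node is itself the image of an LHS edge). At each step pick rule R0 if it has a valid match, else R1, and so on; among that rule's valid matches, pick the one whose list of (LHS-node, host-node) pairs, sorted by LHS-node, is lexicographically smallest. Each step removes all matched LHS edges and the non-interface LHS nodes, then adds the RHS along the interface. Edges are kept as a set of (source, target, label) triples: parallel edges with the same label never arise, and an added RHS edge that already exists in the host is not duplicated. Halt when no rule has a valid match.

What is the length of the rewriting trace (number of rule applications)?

start.  V:4 E:7  edges: 0-q->0 0-r->0 1-q->1 2-q->2 2-r->2 3-q->1 3-r->2
1. fire R1 via {0↦0, 1↦1}  →  V:4 E:6  edges: 0-q->0 0-r->0 2-q->2 2-r->2 3-q->1 3-r->2
2. fire R1 via {0↦0, 1↦2}  →  V:4 E:5  edges: 0-q->0 0-r->0 2-r->2 3-q->1 3-r->2
3. fire R1 via {0↦1, 1↦0}  →  V:4 E:4  edges: 0-r->0 2-r->2 3-q->1 3-r->2
final graph: no rule applies after step 3

Answer: 3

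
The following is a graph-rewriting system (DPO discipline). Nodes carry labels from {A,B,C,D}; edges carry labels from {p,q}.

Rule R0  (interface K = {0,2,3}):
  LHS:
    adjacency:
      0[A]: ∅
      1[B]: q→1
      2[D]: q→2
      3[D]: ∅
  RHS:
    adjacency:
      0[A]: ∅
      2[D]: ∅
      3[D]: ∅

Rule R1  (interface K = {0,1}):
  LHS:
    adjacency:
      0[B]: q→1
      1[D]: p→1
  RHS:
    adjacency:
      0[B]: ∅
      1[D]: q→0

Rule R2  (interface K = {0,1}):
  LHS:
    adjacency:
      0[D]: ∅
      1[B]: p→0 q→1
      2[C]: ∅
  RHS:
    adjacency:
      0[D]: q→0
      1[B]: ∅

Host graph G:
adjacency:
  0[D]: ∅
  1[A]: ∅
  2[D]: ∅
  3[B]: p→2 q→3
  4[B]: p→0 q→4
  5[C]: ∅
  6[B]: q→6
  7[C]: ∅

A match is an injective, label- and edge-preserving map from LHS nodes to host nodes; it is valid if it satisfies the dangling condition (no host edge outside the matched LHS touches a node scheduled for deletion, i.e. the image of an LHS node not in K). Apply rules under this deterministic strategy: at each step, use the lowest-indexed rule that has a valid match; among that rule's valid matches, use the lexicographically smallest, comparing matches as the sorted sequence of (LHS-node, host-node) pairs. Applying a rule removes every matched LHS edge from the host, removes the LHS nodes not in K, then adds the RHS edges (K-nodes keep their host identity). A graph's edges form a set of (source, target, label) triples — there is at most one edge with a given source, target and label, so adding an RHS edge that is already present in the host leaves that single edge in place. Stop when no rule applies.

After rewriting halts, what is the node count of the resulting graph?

initial: |V|=8 |E|=5  E = 3-p->2 3-q->3 4-p->0 4-q->4 6-q->6
step 1: apply R2 at {0↦0, 1↦4, 2↦5}  → |V|=7 |E|=4  E = 0-q->0 3-p->2 3-q->3 6-q->6
step 2: apply R0 at {0↦1, 1↦6, 2↦0, 3↦2}  → |V|=6 |E|=2  E = 3-p->2 3-q->3
step 3: apply R2 at {0↦2, 1↦3, 2↦7}  → |V|=5 |E|=1  E = 2-q->2
normal form: no rule applies after step 3
NF nodes: {0:D, 1:A, 2:D, 3:B, 4:B}

Answer: 5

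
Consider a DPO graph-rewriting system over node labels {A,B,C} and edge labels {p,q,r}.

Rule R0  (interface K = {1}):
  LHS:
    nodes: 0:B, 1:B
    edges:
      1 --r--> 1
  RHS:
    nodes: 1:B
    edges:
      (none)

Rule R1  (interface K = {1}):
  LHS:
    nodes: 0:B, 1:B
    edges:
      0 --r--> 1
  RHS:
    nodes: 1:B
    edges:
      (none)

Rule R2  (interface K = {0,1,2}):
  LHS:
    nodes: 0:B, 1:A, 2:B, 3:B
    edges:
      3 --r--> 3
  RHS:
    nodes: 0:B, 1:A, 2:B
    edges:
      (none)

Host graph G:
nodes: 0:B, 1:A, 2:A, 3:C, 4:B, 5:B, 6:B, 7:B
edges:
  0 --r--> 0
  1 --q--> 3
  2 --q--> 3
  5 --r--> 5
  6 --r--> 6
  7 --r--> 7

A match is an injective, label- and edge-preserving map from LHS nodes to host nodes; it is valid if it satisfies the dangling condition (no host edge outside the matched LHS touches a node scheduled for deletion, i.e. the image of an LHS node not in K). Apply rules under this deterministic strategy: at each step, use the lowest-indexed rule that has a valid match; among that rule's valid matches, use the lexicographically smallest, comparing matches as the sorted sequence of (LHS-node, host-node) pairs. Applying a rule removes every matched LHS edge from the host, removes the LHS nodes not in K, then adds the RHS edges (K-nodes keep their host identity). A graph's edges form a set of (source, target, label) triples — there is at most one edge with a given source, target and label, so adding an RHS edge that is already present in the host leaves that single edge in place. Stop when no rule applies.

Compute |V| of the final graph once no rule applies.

start.  V:8 E:6  edges: 0-r->0 1-q->3 2-q->3 5-r->5 6-r->6 7-r->7
1. fire R0 via {0↦4, 1↦0}  →  V:7 E:5  edges: 1-q->3 2-q->3 5-r->5 6-r->6 7-r->7
2. fire R0 via {0↦0, 1↦5}  →  V:6 E:4  edges: 1-q->3 2-q->3 6-r->6 7-r->7
3. fire R0 via {0↦5, 1↦6}  →  V:5 E:3  edges: 1-q->3 2-q->3 7-r->7
4. fire R0 via {0↦6, 1↦7}  →  V:4 E:2  edges: 1-q->3 2-q->3
halt: no rule applies after step 4
NF nodes: {1:A, 2:A, 3:C, 7:B}

Answer: 4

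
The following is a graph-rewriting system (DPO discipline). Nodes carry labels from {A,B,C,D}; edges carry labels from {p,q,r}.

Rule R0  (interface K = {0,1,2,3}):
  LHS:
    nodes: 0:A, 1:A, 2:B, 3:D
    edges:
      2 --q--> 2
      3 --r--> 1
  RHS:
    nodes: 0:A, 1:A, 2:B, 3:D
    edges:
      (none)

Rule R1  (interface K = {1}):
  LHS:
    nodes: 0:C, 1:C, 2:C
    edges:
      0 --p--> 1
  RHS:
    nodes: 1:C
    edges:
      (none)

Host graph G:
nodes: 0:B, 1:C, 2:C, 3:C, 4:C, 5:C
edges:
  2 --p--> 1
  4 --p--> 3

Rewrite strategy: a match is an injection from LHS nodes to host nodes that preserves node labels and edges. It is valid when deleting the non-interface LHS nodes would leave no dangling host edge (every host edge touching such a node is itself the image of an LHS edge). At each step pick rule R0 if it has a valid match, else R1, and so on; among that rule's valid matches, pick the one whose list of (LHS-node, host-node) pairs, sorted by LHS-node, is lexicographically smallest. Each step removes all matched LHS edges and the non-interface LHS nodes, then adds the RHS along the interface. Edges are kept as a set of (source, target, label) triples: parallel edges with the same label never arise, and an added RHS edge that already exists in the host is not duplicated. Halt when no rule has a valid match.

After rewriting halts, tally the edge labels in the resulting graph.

Answer: (no edges)

Rewrite trace:
initial: |V|=6 |E|=2  E = 2-p->1 4-p->3
step 1: apply R1 at {0↦2, 1↦1, 2↦5}  → |V|=4 |E|=1  E = 4-p->3
step 2: apply R1 at {0↦4, 1↦3, 2↦1}  → |V|=2 |E|=0  E = ∅
normal form: no rule applies after step 2
NF edges: []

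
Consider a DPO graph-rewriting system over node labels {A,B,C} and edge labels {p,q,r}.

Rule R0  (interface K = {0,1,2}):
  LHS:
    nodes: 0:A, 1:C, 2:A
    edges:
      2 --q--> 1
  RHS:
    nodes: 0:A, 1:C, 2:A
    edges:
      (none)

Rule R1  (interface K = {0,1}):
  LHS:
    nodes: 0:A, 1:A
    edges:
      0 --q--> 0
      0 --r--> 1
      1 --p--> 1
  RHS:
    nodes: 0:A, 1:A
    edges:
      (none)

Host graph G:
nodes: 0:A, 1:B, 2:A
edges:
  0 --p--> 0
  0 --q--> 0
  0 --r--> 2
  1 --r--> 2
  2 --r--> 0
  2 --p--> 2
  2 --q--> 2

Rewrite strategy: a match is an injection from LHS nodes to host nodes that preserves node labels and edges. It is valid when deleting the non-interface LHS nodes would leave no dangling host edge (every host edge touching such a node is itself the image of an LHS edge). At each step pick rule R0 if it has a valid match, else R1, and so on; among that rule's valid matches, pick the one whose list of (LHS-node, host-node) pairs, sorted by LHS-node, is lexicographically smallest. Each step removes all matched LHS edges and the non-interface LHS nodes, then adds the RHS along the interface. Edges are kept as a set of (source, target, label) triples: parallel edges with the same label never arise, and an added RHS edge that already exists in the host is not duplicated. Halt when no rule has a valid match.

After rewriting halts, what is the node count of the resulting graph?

[0] host  ⇒  3 nodes, 7 edges  {0-p->0 0-q->0 0-r->2 1-r->2 2-r->0 2-p->2 2-q->2}
[1] R1 @ {0↦0, 1↦2}  ⇒  3 nodes, 4 edges  {0-p->0 1-r->2 2-r->0 2-q->2}
[2] R1 @ {0↦2, 1↦0}  ⇒  3 nodes, 1 edges  {1-r->2}
normal form: no rule applies after step 2
NF nodes: {0:A, 1:B, 2:A}

Answer: 3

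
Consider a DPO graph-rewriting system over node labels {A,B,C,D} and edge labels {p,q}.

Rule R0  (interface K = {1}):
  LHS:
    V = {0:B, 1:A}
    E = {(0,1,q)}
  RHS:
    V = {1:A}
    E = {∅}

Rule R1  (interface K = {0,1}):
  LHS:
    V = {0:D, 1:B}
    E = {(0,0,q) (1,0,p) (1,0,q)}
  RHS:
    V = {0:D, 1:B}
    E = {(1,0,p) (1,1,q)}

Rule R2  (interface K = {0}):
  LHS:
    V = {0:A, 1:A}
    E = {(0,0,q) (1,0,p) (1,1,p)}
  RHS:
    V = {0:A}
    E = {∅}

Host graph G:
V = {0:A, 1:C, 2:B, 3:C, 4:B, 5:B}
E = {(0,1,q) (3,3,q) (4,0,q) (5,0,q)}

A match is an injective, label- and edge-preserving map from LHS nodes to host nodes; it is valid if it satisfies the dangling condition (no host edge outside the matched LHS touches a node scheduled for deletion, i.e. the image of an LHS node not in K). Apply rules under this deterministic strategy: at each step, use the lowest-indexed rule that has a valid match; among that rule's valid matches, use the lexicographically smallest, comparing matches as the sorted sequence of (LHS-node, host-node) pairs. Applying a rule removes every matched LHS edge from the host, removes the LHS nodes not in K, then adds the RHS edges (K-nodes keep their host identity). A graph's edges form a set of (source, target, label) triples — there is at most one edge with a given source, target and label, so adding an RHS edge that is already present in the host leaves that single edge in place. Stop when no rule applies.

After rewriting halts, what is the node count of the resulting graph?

Answer: 4

Derivation:
[0] host  ⇒  6 nodes, 4 edges  {0-q->1 3-q->3 4-q->0 5-q->0}
[1] R0 @ {0↦4, 1↦0}  ⇒  5 nodes, 3 edges  {0-q->1 3-q->3 5-q->0}
[2] R0 @ {0↦5, 1↦0}  ⇒  4 nodes, 2 edges  {0-q->1 3-q->3}
normal form: no rule applies after step 2
NF nodes: {0:A, 1:C, 2:B, 3:C}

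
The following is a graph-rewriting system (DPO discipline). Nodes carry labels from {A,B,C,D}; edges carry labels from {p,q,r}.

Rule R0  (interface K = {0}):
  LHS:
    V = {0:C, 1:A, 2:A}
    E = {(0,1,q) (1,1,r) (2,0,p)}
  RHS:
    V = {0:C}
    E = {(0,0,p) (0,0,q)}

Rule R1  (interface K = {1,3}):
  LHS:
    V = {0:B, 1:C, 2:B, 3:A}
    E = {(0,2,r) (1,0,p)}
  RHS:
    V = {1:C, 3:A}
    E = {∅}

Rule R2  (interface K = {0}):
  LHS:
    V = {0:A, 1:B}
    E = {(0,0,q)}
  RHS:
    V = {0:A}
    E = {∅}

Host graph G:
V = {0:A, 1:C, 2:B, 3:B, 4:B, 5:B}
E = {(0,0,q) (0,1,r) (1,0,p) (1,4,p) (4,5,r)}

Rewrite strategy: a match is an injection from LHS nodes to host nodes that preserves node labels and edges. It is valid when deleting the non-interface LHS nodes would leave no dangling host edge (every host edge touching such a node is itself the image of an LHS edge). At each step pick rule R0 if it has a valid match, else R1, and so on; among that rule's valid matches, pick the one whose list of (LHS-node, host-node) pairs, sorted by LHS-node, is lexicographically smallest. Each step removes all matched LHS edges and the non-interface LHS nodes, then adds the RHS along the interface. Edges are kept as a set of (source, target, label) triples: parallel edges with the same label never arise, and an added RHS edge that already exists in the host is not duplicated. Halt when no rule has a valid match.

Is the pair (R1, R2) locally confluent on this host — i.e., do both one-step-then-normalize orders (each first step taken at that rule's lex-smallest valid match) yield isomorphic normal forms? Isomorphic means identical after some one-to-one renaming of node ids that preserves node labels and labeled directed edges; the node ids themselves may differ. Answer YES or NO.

branch R1-first: apply at {0↦4, 1↦1, 2↦5, 3↦0} → |E|=3, then 1 more step(s) → NF |V|=3 |E|=2 V={0:A, 1:C, 3:B} E=0-r->1 1-p->0
branch R2-first: apply at {0↦0, 1↦2} → |E|=4, then 1 more step(s) → NF |V|=3 |E|=2 V={0:A, 1:C, 3:B} E=0-r->1 1-p->0
graphs isomorphic (equal up to label-preserving node renaming)

Answer: YES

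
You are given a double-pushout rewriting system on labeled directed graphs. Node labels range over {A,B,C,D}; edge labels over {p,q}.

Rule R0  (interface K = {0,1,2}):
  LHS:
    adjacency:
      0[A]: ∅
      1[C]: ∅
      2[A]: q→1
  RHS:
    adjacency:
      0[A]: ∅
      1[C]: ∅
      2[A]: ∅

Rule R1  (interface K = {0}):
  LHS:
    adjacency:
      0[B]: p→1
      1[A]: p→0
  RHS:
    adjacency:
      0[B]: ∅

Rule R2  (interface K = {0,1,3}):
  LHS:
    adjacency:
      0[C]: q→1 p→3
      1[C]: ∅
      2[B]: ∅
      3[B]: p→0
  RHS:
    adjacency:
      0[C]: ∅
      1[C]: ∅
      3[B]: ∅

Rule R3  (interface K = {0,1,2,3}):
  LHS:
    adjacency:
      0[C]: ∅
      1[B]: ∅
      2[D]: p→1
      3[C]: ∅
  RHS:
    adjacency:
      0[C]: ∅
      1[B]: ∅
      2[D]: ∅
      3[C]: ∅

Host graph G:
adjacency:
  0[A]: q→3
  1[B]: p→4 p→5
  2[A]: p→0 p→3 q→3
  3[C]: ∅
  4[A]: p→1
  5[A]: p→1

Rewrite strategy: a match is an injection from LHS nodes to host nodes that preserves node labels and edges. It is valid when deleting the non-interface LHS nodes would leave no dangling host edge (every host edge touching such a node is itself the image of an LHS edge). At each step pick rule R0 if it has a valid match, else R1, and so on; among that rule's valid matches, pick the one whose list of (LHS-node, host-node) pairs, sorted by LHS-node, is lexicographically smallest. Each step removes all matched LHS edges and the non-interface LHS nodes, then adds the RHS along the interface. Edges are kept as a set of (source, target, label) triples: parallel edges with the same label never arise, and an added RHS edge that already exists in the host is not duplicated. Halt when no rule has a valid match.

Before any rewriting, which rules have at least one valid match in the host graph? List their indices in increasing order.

Answer: [R0,R1]

Derivation:
R0: 6 valid matches — {0↦0, 1↦3, 2↦2}, {0↦2, 1↦3, 2↦0}, {0↦4, 1↦3, 2↦0} (+3 more)
R1: 2 valid matches — {0↦1, 1↦4}, {0↦1, 1↦5}
R2: no valid match — LHS pattern not found
R3: no valid match — LHS pattern not found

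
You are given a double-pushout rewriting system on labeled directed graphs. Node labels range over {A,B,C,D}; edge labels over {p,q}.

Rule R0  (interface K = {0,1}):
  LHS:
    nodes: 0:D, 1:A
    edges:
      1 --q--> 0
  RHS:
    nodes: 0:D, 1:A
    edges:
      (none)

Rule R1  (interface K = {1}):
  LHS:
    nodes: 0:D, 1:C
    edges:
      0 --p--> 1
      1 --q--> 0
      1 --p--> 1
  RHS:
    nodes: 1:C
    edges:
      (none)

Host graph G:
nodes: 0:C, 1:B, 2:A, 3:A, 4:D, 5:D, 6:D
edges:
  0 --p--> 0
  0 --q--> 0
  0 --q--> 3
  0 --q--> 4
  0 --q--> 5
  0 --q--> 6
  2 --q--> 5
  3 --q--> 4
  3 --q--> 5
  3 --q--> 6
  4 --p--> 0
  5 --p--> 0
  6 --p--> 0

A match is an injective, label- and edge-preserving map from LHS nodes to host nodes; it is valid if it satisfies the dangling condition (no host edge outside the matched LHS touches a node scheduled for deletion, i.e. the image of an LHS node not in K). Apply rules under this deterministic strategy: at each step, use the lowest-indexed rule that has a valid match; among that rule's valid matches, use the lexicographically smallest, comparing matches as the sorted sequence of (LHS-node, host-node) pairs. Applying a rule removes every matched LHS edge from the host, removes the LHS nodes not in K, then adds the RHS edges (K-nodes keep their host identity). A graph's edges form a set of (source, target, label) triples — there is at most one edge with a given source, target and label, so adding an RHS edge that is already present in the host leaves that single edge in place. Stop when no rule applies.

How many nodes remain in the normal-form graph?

Answer: 6

Rewrite trace:
initial: |V|=7 |E|=13  E = 0-p->0 0-q->0 0-q->3 0-q->4 0-q->5 0-q->6 2-q->5 3-q->4 3-q->5 3-q->6 4-p->0 5-p->0 6-p->0
step 1: apply R0 at {0↦4, 1↦3}  → |V|=7 |E|=12  E = 0-p->0 0-q->0 0-q->3 0-q->4 0-q->5 0-q->6 2-q->5 3-q->5 3-q->6 4-p->0 5-p->0 6-p->0
step 2: apply R0 at {0↦5, 1↦2}  → |V|=7 |E|=11  E = 0-p->0 0-q->0 0-q->3 0-q->4 0-q->5 0-q->6 3-q->5 3-q->6 4-p->0 5-p->0 6-p->0
step 3: apply R0 at {0↦5, 1↦3}  → |V|=7 |E|=10  E = 0-p->0 0-q->0 0-q->3 0-q->4 0-q->5 0-q->6 3-q->6 4-p->0 5-p->0 6-p->0
step 4: apply R0 at {0↦6, 1↦3}  → |V|=7 |E|=9  E = 0-p->0 0-q->0 0-q->3 0-q->4 0-q->5 0-q->6 4-p->0 5-p->0 6-p->0
step 5: apply R1 at {0↦4, 1↦0}  → |V|=6 |E|=6  E = 0-q->0 0-q->3 0-q->5 0-q->6 5-p->0 6-p->0
normal form: no rule applies after step 5
NF nodes: {0:C, 1:B, 2:A, 3:A, 5:D, 6:D}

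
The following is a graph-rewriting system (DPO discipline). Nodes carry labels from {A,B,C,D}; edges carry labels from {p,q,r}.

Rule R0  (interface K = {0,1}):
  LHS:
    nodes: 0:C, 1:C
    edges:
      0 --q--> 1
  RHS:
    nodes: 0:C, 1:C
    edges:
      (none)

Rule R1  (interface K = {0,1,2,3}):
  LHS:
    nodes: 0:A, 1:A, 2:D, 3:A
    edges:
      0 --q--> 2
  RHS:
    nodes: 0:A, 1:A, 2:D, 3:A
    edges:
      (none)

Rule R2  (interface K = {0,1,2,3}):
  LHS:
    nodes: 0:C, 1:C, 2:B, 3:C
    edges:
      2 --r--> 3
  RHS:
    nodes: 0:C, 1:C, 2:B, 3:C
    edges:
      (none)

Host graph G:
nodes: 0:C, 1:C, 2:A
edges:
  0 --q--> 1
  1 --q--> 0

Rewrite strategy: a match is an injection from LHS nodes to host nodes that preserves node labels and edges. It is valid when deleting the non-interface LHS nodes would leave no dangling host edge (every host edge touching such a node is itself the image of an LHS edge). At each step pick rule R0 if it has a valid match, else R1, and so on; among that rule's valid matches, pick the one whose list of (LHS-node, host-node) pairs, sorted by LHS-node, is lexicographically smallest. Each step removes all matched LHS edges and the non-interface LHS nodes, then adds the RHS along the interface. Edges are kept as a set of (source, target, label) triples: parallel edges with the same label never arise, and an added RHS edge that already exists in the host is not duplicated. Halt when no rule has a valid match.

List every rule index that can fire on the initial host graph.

R0: 2 valid matches — {0↦0, 1↦1}, {0↦1, 1↦0}
R1: no valid match — LHS pattern not found
R2: no valid match — LHS pattern not found

Answer: [R0]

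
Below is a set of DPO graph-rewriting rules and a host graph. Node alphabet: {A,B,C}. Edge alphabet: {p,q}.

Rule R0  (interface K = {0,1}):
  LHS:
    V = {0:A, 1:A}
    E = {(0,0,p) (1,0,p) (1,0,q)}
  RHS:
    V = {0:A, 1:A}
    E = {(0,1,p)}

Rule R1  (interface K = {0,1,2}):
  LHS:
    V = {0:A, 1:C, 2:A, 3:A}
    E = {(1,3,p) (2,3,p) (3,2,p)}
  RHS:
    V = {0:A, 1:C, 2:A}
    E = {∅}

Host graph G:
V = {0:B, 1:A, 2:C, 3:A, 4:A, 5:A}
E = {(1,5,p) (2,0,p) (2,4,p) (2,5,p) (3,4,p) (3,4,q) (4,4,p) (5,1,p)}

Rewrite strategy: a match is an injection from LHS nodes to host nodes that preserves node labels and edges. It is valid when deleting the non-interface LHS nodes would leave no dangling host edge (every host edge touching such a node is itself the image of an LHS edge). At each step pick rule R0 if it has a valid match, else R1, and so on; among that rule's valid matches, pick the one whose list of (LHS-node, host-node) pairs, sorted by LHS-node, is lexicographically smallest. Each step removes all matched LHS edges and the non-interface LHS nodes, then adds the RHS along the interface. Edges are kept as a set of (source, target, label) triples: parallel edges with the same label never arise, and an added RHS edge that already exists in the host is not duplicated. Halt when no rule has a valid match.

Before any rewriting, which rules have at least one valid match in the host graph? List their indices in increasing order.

Answer: [R0,R1]

Derivation:
R0: 1 valid match — {0↦4, 1↦3}
R1: 2 valid matches — {0↦3, 1↦2, 2↦1, 3↦5}, {0↦4, 1↦2, 2↦1, 3↦5}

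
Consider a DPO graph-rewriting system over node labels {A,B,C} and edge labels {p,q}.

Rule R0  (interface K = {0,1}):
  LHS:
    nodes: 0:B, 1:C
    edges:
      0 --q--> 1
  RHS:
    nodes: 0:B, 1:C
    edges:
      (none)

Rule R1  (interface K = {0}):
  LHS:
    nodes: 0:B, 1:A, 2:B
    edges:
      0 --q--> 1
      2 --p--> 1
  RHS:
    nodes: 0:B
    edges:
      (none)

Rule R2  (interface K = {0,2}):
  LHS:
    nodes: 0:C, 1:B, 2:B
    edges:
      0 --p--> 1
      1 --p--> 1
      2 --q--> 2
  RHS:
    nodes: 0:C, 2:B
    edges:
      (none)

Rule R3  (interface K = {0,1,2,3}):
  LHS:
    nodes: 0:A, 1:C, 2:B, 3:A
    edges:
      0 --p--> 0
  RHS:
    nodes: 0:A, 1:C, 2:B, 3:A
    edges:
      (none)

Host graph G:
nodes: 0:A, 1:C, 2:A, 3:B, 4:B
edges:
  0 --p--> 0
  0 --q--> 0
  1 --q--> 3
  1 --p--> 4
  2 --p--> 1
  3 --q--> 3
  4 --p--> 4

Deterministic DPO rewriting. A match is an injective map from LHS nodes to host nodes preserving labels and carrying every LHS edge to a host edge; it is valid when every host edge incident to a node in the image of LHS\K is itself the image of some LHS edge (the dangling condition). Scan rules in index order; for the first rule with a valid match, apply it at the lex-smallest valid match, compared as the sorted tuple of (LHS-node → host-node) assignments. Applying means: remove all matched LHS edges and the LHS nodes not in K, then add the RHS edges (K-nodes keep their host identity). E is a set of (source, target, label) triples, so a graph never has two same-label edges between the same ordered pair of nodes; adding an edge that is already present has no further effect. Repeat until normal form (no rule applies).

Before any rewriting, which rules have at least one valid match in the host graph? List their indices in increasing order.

R0: no valid match — LHS pattern not found
R1: no valid match — LHS pattern not found
R2: 1 valid match — {0↦1, 1↦4, 2↦3}
R3: 2 valid matches — {0↦0, 1↦1, 2↦3, 3↦2}, {0↦0, 1↦1, 2↦4, 3↦2}

Answer: [R2,R3]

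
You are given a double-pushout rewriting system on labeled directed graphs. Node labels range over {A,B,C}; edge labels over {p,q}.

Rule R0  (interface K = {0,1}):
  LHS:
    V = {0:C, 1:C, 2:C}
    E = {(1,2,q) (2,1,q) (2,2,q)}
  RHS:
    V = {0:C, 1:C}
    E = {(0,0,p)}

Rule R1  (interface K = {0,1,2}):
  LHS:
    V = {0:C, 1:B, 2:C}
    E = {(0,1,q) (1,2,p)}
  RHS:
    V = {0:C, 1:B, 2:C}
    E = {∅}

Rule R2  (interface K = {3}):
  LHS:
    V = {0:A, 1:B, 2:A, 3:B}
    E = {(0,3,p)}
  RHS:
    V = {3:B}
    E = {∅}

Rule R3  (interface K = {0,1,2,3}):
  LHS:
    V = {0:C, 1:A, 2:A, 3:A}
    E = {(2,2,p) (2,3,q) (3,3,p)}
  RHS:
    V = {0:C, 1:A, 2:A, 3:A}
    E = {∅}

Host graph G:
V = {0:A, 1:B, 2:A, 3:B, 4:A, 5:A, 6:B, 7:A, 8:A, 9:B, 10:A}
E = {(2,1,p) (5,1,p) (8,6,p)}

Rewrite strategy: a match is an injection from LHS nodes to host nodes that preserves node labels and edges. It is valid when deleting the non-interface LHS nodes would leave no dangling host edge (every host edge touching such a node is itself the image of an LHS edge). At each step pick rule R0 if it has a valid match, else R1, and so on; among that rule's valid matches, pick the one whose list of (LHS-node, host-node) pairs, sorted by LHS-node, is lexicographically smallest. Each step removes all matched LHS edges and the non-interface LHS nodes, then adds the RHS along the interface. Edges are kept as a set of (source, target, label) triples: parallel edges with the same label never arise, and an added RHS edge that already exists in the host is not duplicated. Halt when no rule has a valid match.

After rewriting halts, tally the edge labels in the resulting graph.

Answer: (no edges)

Rewrite trace:
initial: |V|=11 |E|=3  E = 2-p->1 5-p->1 8-p->6
step 1: apply R2 at {0↦2, 1↦3, 2↦0, 3↦1}  → |V|=8 |E|=2  E = 5-p->1 8-p->6
step 2: apply R2 at {0↦5, 1↦9, 2↦4, 3↦1}  → |V|=5 |E|=1  E = 8-p->6
step 3: apply R2 at {0↦8, 1↦1, 2↦7, 3↦6}  → |V|=2 |E|=0  E = ∅
normal form: no rule applies after step 3
NF edges: []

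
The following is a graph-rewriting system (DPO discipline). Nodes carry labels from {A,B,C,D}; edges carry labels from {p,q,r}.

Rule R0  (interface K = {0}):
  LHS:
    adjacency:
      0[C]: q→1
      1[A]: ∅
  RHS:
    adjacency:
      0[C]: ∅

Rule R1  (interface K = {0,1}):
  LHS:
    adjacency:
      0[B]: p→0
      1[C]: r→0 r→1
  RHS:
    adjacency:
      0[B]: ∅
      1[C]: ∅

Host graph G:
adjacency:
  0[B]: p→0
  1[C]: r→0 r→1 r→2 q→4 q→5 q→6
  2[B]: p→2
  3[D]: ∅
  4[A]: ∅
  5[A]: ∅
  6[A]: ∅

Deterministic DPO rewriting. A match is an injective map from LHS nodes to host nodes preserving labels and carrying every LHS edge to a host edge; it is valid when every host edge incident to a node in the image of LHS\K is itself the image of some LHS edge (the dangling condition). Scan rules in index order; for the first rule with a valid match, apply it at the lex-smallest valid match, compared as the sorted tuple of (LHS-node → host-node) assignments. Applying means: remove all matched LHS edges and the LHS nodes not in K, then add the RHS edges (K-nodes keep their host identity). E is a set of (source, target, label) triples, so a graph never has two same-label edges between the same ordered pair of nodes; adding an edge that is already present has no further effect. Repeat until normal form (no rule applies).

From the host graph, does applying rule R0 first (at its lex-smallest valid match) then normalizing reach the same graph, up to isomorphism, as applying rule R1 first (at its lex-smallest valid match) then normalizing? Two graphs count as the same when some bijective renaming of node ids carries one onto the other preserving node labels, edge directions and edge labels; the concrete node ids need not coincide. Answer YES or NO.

branch R0-first: apply at {0↦1, 1↦4} → |E|=7, then 3 more step(s) → NF |V|=4 |E|=2 V={0:B, 1:C, 2:B, 3:D} E=1-r->2 2-p->2
branch R1-first: apply at {0↦0, 1↦1} → |E|=5, then 3 more step(s) → NF |V|=4 |E|=2 V={0:B, 1:C, 2:B, 3:D} E=1-r->2 2-p->2
graphs isomorphic (equal up to label-preserving node renaming)

Answer: YES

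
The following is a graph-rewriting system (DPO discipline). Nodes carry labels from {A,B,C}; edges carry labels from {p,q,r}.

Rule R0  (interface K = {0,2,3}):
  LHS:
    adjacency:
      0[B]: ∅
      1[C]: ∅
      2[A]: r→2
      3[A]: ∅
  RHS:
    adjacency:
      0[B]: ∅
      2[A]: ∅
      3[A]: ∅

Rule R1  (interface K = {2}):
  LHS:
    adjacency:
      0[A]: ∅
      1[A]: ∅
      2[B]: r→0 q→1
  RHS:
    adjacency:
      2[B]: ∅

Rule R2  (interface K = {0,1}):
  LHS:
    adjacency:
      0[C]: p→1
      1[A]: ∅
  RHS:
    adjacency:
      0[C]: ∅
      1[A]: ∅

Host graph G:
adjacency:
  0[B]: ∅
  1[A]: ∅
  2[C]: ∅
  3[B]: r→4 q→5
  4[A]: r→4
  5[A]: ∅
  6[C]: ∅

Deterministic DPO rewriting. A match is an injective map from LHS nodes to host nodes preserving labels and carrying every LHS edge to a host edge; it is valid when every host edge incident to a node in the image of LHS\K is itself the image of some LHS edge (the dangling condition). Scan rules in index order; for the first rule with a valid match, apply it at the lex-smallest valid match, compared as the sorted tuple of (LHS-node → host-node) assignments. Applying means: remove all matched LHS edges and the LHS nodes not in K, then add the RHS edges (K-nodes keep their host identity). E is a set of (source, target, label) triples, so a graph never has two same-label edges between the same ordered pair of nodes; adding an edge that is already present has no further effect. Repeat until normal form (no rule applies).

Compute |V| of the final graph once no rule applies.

start.  V:7 E:3  edges: 3-r->4 3-q->5 4-r->4
1. fire R0 via {0↦0, 1↦2, 2↦4, 3↦1}  →  V:6 E:2  edges: 3-r->4 3-q->5
2. fire R1 via {0↦4, 1↦5, 2↦3}  →  V:4 E:0  edges: ∅
final graph: no rule applies after step 2
NF nodes: {0:B, 1:A, 3:B, 6:C}

Answer: 4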